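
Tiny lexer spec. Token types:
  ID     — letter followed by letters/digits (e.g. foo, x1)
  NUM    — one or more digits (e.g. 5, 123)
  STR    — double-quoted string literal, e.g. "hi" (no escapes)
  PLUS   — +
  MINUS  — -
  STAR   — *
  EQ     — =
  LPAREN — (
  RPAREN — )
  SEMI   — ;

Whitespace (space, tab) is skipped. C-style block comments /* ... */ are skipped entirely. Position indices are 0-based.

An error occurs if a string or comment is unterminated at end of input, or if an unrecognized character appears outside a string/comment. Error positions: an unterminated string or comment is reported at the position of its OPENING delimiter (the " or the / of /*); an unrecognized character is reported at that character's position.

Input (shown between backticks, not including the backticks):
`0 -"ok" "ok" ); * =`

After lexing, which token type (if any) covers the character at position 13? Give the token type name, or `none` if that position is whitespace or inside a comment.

Answer: RPAREN

Derivation:
pos=0: emit NUM '0' (now at pos=1)
pos=2: emit MINUS '-'
pos=3: enter STRING mode
pos=3: emit STR "ok" (now at pos=7)
pos=8: enter STRING mode
pos=8: emit STR "ok" (now at pos=12)
pos=13: emit RPAREN ')'
pos=14: emit SEMI ';'
pos=16: emit STAR '*'
pos=18: emit EQ '='
DONE. 8 tokens: [NUM, MINUS, STR, STR, RPAREN, SEMI, STAR, EQ]
Position 13: char is ')' -> RPAREN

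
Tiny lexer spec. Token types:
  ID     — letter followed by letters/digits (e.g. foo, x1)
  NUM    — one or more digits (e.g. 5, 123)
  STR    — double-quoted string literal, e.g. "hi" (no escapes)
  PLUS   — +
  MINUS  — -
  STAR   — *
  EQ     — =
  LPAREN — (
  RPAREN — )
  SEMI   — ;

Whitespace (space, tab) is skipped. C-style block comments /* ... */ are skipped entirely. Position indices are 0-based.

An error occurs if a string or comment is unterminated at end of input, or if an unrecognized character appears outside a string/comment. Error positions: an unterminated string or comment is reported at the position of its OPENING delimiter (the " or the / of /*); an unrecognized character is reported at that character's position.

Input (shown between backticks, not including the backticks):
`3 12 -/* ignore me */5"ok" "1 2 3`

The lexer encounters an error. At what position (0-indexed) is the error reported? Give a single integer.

pos=0: emit NUM '3' (now at pos=1)
pos=2: emit NUM '12' (now at pos=4)
pos=5: emit MINUS '-'
pos=6: enter COMMENT mode (saw '/*')
exit COMMENT mode (now at pos=21)
pos=21: emit NUM '5' (now at pos=22)
pos=22: enter STRING mode
pos=22: emit STR "ok" (now at pos=26)
pos=27: enter STRING mode
pos=27: ERROR — unterminated string

Answer: 27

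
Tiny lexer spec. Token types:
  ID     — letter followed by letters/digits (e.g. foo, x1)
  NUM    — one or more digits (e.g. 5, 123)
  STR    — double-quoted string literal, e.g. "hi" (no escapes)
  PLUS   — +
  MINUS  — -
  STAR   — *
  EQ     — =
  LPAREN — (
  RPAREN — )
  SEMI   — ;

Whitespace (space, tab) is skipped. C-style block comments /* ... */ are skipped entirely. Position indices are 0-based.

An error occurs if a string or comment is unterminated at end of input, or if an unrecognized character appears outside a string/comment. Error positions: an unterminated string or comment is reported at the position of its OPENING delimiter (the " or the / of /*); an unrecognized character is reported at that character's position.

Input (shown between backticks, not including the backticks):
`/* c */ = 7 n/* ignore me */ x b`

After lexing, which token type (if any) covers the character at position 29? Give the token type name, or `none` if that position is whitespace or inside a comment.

Answer: ID

Derivation:
pos=0: enter COMMENT mode (saw '/*')
exit COMMENT mode (now at pos=7)
pos=8: emit EQ '='
pos=10: emit NUM '7' (now at pos=11)
pos=12: emit ID 'n' (now at pos=13)
pos=13: enter COMMENT mode (saw '/*')
exit COMMENT mode (now at pos=28)
pos=29: emit ID 'x' (now at pos=30)
pos=31: emit ID 'b' (now at pos=32)
DONE. 5 tokens: [EQ, NUM, ID, ID, ID]
Position 29: char is 'x' -> ID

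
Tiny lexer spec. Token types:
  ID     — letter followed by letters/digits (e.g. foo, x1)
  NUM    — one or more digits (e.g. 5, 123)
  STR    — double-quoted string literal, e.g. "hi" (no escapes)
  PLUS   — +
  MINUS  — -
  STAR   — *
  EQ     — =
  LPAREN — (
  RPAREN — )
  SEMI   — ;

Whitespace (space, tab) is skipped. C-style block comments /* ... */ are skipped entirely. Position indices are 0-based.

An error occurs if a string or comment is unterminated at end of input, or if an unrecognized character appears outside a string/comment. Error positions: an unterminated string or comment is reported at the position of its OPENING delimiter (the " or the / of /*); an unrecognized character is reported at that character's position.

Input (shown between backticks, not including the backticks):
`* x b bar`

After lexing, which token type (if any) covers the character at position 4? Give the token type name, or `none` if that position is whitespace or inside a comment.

pos=0: emit STAR '*'
pos=2: emit ID 'x' (now at pos=3)
pos=4: emit ID 'b' (now at pos=5)
pos=6: emit ID 'bar' (now at pos=9)
DONE. 4 tokens: [STAR, ID, ID, ID]
Position 4: char is 'b' -> ID

Answer: ID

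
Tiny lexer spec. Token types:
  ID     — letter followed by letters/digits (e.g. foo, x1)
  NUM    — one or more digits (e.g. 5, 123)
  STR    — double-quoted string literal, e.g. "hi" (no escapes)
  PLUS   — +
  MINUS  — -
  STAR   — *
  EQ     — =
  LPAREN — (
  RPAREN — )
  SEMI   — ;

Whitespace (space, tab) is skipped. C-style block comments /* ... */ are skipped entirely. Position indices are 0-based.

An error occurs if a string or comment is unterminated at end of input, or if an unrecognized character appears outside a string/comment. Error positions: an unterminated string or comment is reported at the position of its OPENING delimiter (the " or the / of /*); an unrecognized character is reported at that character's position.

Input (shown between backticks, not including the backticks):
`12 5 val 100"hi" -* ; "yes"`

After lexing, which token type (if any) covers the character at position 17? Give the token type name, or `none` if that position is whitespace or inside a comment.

Answer: MINUS

Derivation:
pos=0: emit NUM '12' (now at pos=2)
pos=3: emit NUM '5' (now at pos=4)
pos=5: emit ID 'val' (now at pos=8)
pos=9: emit NUM '100' (now at pos=12)
pos=12: enter STRING mode
pos=12: emit STR "hi" (now at pos=16)
pos=17: emit MINUS '-'
pos=18: emit STAR '*'
pos=20: emit SEMI ';'
pos=22: enter STRING mode
pos=22: emit STR "yes" (now at pos=27)
DONE. 9 tokens: [NUM, NUM, ID, NUM, STR, MINUS, STAR, SEMI, STR]
Position 17: char is '-' -> MINUS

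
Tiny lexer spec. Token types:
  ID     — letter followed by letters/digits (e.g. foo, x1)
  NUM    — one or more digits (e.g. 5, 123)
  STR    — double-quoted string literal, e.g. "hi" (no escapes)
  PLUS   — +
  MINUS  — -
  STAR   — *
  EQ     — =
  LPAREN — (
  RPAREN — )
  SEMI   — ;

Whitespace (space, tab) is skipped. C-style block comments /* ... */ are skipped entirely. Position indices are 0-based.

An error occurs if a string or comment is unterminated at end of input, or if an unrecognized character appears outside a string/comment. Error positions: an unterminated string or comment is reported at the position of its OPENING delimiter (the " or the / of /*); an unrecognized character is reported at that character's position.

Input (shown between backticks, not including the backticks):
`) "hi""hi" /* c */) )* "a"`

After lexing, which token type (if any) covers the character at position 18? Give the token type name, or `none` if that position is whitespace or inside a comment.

pos=0: emit RPAREN ')'
pos=2: enter STRING mode
pos=2: emit STR "hi" (now at pos=6)
pos=6: enter STRING mode
pos=6: emit STR "hi" (now at pos=10)
pos=11: enter COMMENT mode (saw '/*')
exit COMMENT mode (now at pos=18)
pos=18: emit RPAREN ')'
pos=20: emit RPAREN ')'
pos=21: emit STAR '*'
pos=23: enter STRING mode
pos=23: emit STR "a" (now at pos=26)
DONE. 7 tokens: [RPAREN, STR, STR, RPAREN, RPAREN, STAR, STR]
Position 18: char is ')' -> RPAREN

Answer: RPAREN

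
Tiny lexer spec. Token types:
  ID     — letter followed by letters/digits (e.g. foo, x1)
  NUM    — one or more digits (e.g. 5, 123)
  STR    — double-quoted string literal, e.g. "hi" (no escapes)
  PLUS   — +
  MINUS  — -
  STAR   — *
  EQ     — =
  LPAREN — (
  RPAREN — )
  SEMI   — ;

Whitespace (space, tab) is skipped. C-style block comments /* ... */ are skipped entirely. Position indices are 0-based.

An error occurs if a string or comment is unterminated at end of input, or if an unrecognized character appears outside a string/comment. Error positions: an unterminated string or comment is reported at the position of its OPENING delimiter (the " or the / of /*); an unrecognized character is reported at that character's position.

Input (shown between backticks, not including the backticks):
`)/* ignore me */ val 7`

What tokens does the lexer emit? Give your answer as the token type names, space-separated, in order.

Answer: RPAREN ID NUM

Derivation:
pos=0: emit RPAREN ')'
pos=1: enter COMMENT mode (saw '/*')
exit COMMENT mode (now at pos=16)
pos=17: emit ID 'val' (now at pos=20)
pos=21: emit NUM '7' (now at pos=22)
DONE. 3 tokens: [RPAREN, ID, NUM]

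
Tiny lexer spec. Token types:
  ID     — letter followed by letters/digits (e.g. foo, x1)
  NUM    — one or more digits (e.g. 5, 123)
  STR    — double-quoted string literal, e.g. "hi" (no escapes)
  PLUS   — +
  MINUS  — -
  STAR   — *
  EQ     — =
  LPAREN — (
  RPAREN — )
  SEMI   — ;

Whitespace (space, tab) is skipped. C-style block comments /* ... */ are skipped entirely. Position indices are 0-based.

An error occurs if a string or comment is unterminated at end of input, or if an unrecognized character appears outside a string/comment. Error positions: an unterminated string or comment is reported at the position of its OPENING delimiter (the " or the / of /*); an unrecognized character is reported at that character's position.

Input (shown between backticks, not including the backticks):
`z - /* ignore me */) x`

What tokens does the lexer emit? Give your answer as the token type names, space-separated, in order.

pos=0: emit ID 'z' (now at pos=1)
pos=2: emit MINUS '-'
pos=4: enter COMMENT mode (saw '/*')
exit COMMENT mode (now at pos=19)
pos=19: emit RPAREN ')'
pos=21: emit ID 'x' (now at pos=22)
DONE. 4 tokens: [ID, MINUS, RPAREN, ID]

Answer: ID MINUS RPAREN ID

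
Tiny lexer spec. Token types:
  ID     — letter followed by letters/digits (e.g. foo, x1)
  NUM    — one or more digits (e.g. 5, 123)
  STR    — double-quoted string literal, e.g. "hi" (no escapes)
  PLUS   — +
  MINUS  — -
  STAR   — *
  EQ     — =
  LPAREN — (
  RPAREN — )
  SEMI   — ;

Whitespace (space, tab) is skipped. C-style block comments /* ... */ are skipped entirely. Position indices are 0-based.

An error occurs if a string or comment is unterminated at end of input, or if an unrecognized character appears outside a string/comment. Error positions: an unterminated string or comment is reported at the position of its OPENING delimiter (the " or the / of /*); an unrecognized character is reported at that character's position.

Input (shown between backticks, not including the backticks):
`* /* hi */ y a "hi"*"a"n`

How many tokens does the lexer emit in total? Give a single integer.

Answer: 7

Derivation:
pos=0: emit STAR '*'
pos=2: enter COMMENT mode (saw '/*')
exit COMMENT mode (now at pos=10)
pos=11: emit ID 'y' (now at pos=12)
pos=13: emit ID 'a' (now at pos=14)
pos=15: enter STRING mode
pos=15: emit STR "hi" (now at pos=19)
pos=19: emit STAR '*'
pos=20: enter STRING mode
pos=20: emit STR "a" (now at pos=23)
pos=23: emit ID 'n' (now at pos=24)
DONE. 7 tokens: [STAR, ID, ID, STR, STAR, STR, ID]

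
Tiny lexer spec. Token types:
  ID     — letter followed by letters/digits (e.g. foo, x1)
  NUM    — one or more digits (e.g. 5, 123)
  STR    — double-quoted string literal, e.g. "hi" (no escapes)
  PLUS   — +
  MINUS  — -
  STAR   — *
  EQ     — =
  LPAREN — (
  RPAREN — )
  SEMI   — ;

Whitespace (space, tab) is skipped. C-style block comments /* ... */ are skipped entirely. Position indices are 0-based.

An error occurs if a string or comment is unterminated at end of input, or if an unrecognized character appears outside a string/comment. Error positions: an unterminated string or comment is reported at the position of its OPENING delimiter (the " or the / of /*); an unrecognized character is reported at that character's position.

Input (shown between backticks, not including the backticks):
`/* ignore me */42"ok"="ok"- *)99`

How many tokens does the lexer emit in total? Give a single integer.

Answer: 8

Derivation:
pos=0: enter COMMENT mode (saw '/*')
exit COMMENT mode (now at pos=15)
pos=15: emit NUM '42' (now at pos=17)
pos=17: enter STRING mode
pos=17: emit STR "ok" (now at pos=21)
pos=21: emit EQ '='
pos=22: enter STRING mode
pos=22: emit STR "ok" (now at pos=26)
pos=26: emit MINUS '-'
pos=28: emit STAR '*'
pos=29: emit RPAREN ')'
pos=30: emit NUM '99' (now at pos=32)
DONE. 8 tokens: [NUM, STR, EQ, STR, MINUS, STAR, RPAREN, NUM]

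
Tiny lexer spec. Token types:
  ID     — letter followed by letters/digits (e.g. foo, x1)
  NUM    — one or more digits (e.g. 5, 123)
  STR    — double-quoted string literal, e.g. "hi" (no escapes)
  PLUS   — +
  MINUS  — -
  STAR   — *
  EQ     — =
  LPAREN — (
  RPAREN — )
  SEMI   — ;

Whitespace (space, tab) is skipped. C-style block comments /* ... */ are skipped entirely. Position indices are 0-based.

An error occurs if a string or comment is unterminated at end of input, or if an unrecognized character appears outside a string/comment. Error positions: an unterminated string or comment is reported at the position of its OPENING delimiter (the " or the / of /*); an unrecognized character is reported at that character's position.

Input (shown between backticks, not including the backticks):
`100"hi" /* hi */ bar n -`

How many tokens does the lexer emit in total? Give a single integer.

pos=0: emit NUM '100' (now at pos=3)
pos=3: enter STRING mode
pos=3: emit STR "hi" (now at pos=7)
pos=8: enter COMMENT mode (saw '/*')
exit COMMENT mode (now at pos=16)
pos=17: emit ID 'bar' (now at pos=20)
pos=21: emit ID 'n' (now at pos=22)
pos=23: emit MINUS '-'
DONE. 5 tokens: [NUM, STR, ID, ID, MINUS]

Answer: 5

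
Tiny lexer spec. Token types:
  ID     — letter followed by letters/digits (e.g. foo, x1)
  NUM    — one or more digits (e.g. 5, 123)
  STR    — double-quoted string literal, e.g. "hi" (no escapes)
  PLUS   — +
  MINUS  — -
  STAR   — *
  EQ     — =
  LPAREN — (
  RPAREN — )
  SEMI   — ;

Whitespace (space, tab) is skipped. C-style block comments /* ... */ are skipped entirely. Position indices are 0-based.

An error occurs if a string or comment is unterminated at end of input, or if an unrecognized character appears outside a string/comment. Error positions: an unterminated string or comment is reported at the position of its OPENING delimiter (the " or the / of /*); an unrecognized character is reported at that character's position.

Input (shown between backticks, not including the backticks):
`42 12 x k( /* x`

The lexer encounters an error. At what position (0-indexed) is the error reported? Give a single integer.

Answer: 11

Derivation:
pos=0: emit NUM '42' (now at pos=2)
pos=3: emit NUM '12' (now at pos=5)
pos=6: emit ID 'x' (now at pos=7)
pos=8: emit ID 'k' (now at pos=9)
pos=9: emit LPAREN '('
pos=11: enter COMMENT mode (saw '/*')
pos=11: ERROR — unterminated comment (reached EOF)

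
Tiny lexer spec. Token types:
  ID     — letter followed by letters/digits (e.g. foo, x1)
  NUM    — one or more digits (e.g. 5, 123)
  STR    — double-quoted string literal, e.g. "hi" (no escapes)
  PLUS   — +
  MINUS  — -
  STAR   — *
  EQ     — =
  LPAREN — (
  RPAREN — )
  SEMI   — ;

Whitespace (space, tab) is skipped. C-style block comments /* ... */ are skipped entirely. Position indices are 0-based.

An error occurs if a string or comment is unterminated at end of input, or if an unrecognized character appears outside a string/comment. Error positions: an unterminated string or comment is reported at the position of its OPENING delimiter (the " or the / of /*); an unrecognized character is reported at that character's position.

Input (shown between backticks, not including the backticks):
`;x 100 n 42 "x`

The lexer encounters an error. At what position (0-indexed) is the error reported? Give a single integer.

Answer: 12

Derivation:
pos=0: emit SEMI ';'
pos=1: emit ID 'x' (now at pos=2)
pos=3: emit NUM '100' (now at pos=6)
pos=7: emit ID 'n' (now at pos=8)
pos=9: emit NUM '42' (now at pos=11)
pos=12: enter STRING mode
pos=12: ERROR — unterminated string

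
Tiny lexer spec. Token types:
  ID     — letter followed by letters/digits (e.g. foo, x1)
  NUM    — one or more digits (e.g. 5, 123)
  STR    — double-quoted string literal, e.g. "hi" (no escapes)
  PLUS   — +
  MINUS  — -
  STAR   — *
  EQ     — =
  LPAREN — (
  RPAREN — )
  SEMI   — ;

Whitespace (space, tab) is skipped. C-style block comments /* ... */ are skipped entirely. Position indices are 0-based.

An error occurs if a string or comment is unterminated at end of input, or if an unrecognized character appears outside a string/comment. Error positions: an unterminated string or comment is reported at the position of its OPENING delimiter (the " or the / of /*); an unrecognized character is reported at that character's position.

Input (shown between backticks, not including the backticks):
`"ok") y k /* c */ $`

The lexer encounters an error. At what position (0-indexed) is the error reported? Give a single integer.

pos=0: enter STRING mode
pos=0: emit STR "ok" (now at pos=4)
pos=4: emit RPAREN ')'
pos=6: emit ID 'y' (now at pos=7)
pos=8: emit ID 'k' (now at pos=9)
pos=10: enter COMMENT mode (saw '/*')
exit COMMENT mode (now at pos=17)
pos=18: ERROR — unrecognized char '$'

Answer: 18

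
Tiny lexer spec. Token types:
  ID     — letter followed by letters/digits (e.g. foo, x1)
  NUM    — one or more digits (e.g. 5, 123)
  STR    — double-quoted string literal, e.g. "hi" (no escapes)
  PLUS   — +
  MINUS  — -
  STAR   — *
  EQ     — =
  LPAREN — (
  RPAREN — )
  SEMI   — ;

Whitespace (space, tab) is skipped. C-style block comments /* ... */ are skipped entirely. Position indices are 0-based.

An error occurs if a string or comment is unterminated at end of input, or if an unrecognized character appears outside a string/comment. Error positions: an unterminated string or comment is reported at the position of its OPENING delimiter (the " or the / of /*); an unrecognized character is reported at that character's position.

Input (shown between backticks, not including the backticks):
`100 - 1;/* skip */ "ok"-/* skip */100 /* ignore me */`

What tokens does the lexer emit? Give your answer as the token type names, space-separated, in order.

pos=0: emit NUM '100' (now at pos=3)
pos=4: emit MINUS '-'
pos=6: emit NUM '1' (now at pos=7)
pos=7: emit SEMI ';'
pos=8: enter COMMENT mode (saw '/*')
exit COMMENT mode (now at pos=18)
pos=19: enter STRING mode
pos=19: emit STR "ok" (now at pos=23)
pos=23: emit MINUS '-'
pos=24: enter COMMENT mode (saw '/*')
exit COMMENT mode (now at pos=34)
pos=34: emit NUM '100' (now at pos=37)
pos=38: enter COMMENT mode (saw '/*')
exit COMMENT mode (now at pos=53)
DONE. 7 tokens: [NUM, MINUS, NUM, SEMI, STR, MINUS, NUM]

Answer: NUM MINUS NUM SEMI STR MINUS NUM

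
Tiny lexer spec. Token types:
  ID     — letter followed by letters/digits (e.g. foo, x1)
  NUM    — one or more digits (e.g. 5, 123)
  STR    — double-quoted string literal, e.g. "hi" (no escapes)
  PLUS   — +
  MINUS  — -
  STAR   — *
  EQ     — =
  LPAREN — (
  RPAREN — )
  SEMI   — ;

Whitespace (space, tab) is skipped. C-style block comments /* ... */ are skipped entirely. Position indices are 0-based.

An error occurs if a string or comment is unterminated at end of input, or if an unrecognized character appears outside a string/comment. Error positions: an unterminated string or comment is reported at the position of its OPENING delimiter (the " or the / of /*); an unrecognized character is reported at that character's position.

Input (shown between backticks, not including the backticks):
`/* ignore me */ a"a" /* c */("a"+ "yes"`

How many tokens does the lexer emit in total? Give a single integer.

Answer: 6

Derivation:
pos=0: enter COMMENT mode (saw '/*')
exit COMMENT mode (now at pos=15)
pos=16: emit ID 'a' (now at pos=17)
pos=17: enter STRING mode
pos=17: emit STR "a" (now at pos=20)
pos=21: enter COMMENT mode (saw '/*')
exit COMMENT mode (now at pos=28)
pos=28: emit LPAREN '('
pos=29: enter STRING mode
pos=29: emit STR "a" (now at pos=32)
pos=32: emit PLUS '+'
pos=34: enter STRING mode
pos=34: emit STR "yes" (now at pos=39)
DONE. 6 tokens: [ID, STR, LPAREN, STR, PLUS, STR]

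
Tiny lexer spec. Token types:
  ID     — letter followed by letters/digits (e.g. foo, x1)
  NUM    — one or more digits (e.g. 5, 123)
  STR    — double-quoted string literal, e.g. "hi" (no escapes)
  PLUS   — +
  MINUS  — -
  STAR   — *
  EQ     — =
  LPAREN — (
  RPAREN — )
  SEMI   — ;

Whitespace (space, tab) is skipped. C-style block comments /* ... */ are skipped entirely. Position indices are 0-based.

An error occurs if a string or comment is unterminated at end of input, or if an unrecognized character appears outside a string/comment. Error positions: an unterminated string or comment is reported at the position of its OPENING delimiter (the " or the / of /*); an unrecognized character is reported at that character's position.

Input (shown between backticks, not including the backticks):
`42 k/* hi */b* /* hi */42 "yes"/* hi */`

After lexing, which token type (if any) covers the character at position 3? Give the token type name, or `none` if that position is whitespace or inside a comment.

Answer: ID

Derivation:
pos=0: emit NUM '42' (now at pos=2)
pos=3: emit ID 'k' (now at pos=4)
pos=4: enter COMMENT mode (saw '/*')
exit COMMENT mode (now at pos=12)
pos=12: emit ID 'b' (now at pos=13)
pos=13: emit STAR '*'
pos=15: enter COMMENT mode (saw '/*')
exit COMMENT mode (now at pos=23)
pos=23: emit NUM '42' (now at pos=25)
pos=26: enter STRING mode
pos=26: emit STR "yes" (now at pos=31)
pos=31: enter COMMENT mode (saw '/*')
exit COMMENT mode (now at pos=39)
DONE. 6 tokens: [NUM, ID, ID, STAR, NUM, STR]
Position 3: char is 'k' -> ID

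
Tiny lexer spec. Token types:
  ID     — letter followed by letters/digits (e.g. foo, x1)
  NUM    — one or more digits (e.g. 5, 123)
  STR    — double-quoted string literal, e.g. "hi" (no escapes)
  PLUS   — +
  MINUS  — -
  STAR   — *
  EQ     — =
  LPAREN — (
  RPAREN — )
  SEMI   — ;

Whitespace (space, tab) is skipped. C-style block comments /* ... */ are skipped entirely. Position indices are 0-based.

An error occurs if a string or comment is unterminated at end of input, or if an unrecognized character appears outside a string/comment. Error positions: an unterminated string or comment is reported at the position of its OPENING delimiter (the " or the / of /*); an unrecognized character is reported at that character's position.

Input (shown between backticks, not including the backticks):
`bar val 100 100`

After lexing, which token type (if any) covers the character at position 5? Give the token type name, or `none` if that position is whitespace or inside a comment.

pos=0: emit ID 'bar' (now at pos=3)
pos=4: emit ID 'val' (now at pos=7)
pos=8: emit NUM '100' (now at pos=11)
pos=12: emit NUM '100' (now at pos=15)
DONE. 4 tokens: [ID, ID, NUM, NUM]
Position 5: char is 'a' -> ID

Answer: ID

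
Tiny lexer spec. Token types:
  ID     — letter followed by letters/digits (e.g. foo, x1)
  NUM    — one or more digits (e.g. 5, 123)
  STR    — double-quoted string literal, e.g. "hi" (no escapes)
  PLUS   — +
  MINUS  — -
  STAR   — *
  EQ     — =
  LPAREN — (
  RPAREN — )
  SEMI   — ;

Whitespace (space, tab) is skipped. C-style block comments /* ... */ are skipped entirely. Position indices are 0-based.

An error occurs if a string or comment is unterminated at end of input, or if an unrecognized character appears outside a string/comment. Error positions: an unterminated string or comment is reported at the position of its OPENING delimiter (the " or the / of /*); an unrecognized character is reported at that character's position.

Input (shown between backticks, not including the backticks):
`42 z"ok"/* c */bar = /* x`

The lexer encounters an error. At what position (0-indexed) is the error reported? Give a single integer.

pos=0: emit NUM '42' (now at pos=2)
pos=3: emit ID 'z' (now at pos=4)
pos=4: enter STRING mode
pos=4: emit STR "ok" (now at pos=8)
pos=8: enter COMMENT mode (saw '/*')
exit COMMENT mode (now at pos=15)
pos=15: emit ID 'bar' (now at pos=18)
pos=19: emit EQ '='
pos=21: enter COMMENT mode (saw '/*')
pos=21: ERROR — unterminated comment (reached EOF)

Answer: 21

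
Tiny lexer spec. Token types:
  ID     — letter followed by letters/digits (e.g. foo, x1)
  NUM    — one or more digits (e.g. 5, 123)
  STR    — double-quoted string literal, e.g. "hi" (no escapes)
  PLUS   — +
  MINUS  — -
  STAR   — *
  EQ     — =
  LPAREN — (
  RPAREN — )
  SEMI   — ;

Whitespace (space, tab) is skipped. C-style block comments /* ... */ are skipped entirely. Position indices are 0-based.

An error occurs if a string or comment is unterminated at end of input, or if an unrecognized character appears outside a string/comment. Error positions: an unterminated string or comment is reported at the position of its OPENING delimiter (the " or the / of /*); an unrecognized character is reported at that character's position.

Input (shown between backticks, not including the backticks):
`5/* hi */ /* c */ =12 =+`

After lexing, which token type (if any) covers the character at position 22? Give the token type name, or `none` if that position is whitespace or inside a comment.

Answer: EQ

Derivation:
pos=0: emit NUM '5' (now at pos=1)
pos=1: enter COMMENT mode (saw '/*')
exit COMMENT mode (now at pos=9)
pos=10: enter COMMENT mode (saw '/*')
exit COMMENT mode (now at pos=17)
pos=18: emit EQ '='
pos=19: emit NUM '12' (now at pos=21)
pos=22: emit EQ '='
pos=23: emit PLUS '+'
DONE. 5 tokens: [NUM, EQ, NUM, EQ, PLUS]
Position 22: char is '=' -> EQ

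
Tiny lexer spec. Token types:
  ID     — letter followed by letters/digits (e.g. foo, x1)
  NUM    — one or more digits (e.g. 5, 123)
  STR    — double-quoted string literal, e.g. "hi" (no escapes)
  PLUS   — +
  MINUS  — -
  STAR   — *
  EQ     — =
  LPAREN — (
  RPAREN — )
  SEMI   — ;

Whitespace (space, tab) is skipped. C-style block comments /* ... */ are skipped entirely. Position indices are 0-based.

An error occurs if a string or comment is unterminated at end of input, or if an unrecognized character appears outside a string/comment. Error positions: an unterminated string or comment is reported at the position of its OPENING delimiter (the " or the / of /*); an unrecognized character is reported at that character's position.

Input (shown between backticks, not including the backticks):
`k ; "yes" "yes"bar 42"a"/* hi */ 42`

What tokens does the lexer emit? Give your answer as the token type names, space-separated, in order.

pos=0: emit ID 'k' (now at pos=1)
pos=2: emit SEMI ';'
pos=4: enter STRING mode
pos=4: emit STR "yes" (now at pos=9)
pos=10: enter STRING mode
pos=10: emit STR "yes" (now at pos=15)
pos=15: emit ID 'bar' (now at pos=18)
pos=19: emit NUM '42' (now at pos=21)
pos=21: enter STRING mode
pos=21: emit STR "a" (now at pos=24)
pos=24: enter COMMENT mode (saw '/*')
exit COMMENT mode (now at pos=32)
pos=33: emit NUM '42' (now at pos=35)
DONE. 8 tokens: [ID, SEMI, STR, STR, ID, NUM, STR, NUM]

Answer: ID SEMI STR STR ID NUM STR NUM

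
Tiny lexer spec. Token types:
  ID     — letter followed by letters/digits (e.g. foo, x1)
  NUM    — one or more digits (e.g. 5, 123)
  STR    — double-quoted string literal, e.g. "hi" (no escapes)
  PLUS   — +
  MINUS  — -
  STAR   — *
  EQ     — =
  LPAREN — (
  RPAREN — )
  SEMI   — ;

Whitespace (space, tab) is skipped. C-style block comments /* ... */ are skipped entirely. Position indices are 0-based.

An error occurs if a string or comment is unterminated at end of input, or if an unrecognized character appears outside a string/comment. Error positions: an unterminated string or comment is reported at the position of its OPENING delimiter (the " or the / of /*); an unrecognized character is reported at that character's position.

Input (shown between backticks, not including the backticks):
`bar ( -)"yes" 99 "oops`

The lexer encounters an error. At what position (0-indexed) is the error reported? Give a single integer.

Answer: 17

Derivation:
pos=0: emit ID 'bar' (now at pos=3)
pos=4: emit LPAREN '('
pos=6: emit MINUS '-'
pos=7: emit RPAREN ')'
pos=8: enter STRING mode
pos=8: emit STR "yes" (now at pos=13)
pos=14: emit NUM '99' (now at pos=16)
pos=17: enter STRING mode
pos=17: ERROR — unterminated string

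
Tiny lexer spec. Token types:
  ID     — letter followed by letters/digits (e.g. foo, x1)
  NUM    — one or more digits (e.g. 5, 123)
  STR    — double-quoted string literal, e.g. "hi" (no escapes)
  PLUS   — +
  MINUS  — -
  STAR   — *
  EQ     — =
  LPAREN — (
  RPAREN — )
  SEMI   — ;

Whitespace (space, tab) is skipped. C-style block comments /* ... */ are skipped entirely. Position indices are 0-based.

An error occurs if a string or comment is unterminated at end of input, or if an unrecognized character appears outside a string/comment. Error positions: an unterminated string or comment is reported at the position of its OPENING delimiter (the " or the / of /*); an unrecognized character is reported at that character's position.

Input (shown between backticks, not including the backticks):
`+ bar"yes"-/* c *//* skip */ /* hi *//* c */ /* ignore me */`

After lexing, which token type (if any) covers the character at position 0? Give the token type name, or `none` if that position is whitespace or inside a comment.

Answer: PLUS

Derivation:
pos=0: emit PLUS '+'
pos=2: emit ID 'bar' (now at pos=5)
pos=5: enter STRING mode
pos=5: emit STR "yes" (now at pos=10)
pos=10: emit MINUS '-'
pos=11: enter COMMENT mode (saw '/*')
exit COMMENT mode (now at pos=18)
pos=18: enter COMMENT mode (saw '/*')
exit COMMENT mode (now at pos=28)
pos=29: enter COMMENT mode (saw '/*')
exit COMMENT mode (now at pos=37)
pos=37: enter COMMENT mode (saw '/*')
exit COMMENT mode (now at pos=44)
pos=45: enter COMMENT mode (saw '/*')
exit COMMENT mode (now at pos=60)
DONE. 4 tokens: [PLUS, ID, STR, MINUS]
Position 0: char is '+' -> PLUS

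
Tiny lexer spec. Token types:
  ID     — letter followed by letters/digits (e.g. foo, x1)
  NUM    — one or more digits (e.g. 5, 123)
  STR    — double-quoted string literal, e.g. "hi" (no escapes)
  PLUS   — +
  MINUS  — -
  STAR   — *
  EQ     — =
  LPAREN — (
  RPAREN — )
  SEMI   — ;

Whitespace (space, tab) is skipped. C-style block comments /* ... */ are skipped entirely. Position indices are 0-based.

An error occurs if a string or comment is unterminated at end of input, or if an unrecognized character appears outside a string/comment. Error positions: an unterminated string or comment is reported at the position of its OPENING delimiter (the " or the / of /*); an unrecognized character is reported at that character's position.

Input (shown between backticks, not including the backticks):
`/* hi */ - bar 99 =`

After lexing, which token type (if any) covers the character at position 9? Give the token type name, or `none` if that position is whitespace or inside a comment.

pos=0: enter COMMENT mode (saw '/*')
exit COMMENT mode (now at pos=8)
pos=9: emit MINUS '-'
pos=11: emit ID 'bar' (now at pos=14)
pos=15: emit NUM '99' (now at pos=17)
pos=18: emit EQ '='
DONE. 4 tokens: [MINUS, ID, NUM, EQ]
Position 9: char is '-' -> MINUS

Answer: MINUS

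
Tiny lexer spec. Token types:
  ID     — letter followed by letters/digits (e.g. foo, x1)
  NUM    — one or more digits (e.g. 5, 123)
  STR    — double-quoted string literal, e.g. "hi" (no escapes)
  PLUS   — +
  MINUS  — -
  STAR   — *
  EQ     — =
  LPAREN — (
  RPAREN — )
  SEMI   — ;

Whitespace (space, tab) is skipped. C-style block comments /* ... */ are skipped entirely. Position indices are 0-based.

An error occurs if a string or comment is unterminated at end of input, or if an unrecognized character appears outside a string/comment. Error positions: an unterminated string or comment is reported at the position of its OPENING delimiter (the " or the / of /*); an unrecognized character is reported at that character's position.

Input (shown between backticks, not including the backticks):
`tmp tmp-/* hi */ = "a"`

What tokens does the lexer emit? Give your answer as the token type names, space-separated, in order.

Answer: ID ID MINUS EQ STR

Derivation:
pos=0: emit ID 'tmp' (now at pos=3)
pos=4: emit ID 'tmp' (now at pos=7)
pos=7: emit MINUS '-'
pos=8: enter COMMENT mode (saw '/*')
exit COMMENT mode (now at pos=16)
pos=17: emit EQ '='
pos=19: enter STRING mode
pos=19: emit STR "a" (now at pos=22)
DONE. 5 tokens: [ID, ID, MINUS, EQ, STR]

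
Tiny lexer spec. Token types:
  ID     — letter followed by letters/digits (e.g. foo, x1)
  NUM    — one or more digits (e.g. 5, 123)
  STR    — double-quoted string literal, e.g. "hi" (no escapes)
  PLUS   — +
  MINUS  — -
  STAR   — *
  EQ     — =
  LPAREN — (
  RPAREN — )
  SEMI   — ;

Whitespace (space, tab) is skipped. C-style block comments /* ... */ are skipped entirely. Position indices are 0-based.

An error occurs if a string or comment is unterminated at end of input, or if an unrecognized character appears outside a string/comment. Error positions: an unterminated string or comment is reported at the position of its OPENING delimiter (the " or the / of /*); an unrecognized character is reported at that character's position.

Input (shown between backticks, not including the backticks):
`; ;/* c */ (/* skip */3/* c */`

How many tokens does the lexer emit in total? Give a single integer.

Answer: 4

Derivation:
pos=0: emit SEMI ';'
pos=2: emit SEMI ';'
pos=3: enter COMMENT mode (saw '/*')
exit COMMENT mode (now at pos=10)
pos=11: emit LPAREN '('
pos=12: enter COMMENT mode (saw '/*')
exit COMMENT mode (now at pos=22)
pos=22: emit NUM '3' (now at pos=23)
pos=23: enter COMMENT mode (saw '/*')
exit COMMENT mode (now at pos=30)
DONE. 4 tokens: [SEMI, SEMI, LPAREN, NUM]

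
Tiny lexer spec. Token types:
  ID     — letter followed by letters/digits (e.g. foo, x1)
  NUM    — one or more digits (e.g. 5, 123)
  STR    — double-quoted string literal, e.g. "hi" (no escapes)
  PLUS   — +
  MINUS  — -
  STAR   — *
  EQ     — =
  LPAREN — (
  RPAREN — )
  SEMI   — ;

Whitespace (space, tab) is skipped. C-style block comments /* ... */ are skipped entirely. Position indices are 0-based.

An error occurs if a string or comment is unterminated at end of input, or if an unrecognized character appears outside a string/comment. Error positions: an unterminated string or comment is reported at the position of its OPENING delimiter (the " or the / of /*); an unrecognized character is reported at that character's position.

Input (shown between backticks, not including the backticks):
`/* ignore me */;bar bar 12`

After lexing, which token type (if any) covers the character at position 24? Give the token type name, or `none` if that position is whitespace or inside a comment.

Answer: NUM

Derivation:
pos=0: enter COMMENT mode (saw '/*')
exit COMMENT mode (now at pos=15)
pos=15: emit SEMI ';'
pos=16: emit ID 'bar' (now at pos=19)
pos=20: emit ID 'bar' (now at pos=23)
pos=24: emit NUM '12' (now at pos=26)
DONE. 4 tokens: [SEMI, ID, ID, NUM]
Position 24: char is '1' -> NUM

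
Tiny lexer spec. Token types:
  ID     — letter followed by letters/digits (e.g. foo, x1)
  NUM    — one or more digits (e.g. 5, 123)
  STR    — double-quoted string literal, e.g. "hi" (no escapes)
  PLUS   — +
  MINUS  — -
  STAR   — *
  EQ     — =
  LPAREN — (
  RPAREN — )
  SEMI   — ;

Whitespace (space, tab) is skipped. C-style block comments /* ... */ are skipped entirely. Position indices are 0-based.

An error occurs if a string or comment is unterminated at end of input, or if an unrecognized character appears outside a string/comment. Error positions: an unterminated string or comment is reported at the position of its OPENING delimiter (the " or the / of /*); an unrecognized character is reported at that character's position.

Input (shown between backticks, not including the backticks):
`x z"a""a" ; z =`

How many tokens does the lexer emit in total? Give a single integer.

pos=0: emit ID 'x' (now at pos=1)
pos=2: emit ID 'z' (now at pos=3)
pos=3: enter STRING mode
pos=3: emit STR "a" (now at pos=6)
pos=6: enter STRING mode
pos=6: emit STR "a" (now at pos=9)
pos=10: emit SEMI ';'
pos=12: emit ID 'z' (now at pos=13)
pos=14: emit EQ '='
DONE. 7 tokens: [ID, ID, STR, STR, SEMI, ID, EQ]

Answer: 7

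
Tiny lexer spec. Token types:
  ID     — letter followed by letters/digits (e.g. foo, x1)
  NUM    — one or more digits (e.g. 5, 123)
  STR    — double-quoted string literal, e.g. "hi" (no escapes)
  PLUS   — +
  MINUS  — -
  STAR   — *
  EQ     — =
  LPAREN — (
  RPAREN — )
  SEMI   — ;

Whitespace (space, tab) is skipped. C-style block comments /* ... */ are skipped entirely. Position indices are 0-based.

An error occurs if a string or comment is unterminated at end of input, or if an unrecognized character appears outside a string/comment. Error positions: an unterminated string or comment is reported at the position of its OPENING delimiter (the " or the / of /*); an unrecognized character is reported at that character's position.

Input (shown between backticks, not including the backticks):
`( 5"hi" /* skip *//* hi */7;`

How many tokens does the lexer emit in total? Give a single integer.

pos=0: emit LPAREN '('
pos=2: emit NUM '5' (now at pos=3)
pos=3: enter STRING mode
pos=3: emit STR "hi" (now at pos=7)
pos=8: enter COMMENT mode (saw '/*')
exit COMMENT mode (now at pos=18)
pos=18: enter COMMENT mode (saw '/*')
exit COMMENT mode (now at pos=26)
pos=26: emit NUM '7' (now at pos=27)
pos=27: emit SEMI ';'
DONE. 5 tokens: [LPAREN, NUM, STR, NUM, SEMI]

Answer: 5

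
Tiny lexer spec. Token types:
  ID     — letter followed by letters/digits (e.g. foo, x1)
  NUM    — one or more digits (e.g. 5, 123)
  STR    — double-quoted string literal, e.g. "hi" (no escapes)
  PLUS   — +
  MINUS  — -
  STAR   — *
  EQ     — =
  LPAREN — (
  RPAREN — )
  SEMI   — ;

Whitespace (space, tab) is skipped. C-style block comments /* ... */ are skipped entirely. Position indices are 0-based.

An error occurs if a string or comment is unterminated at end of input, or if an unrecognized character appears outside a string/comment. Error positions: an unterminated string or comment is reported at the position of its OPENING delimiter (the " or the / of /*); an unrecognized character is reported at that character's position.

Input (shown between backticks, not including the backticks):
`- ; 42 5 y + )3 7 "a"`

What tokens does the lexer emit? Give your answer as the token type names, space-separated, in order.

pos=0: emit MINUS '-'
pos=2: emit SEMI ';'
pos=4: emit NUM '42' (now at pos=6)
pos=7: emit NUM '5' (now at pos=8)
pos=9: emit ID 'y' (now at pos=10)
pos=11: emit PLUS '+'
pos=13: emit RPAREN ')'
pos=14: emit NUM '3' (now at pos=15)
pos=16: emit NUM '7' (now at pos=17)
pos=18: enter STRING mode
pos=18: emit STR "a" (now at pos=21)
DONE. 10 tokens: [MINUS, SEMI, NUM, NUM, ID, PLUS, RPAREN, NUM, NUM, STR]

Answer: MINUS SEMI NUM NUM ID PLUS RPAREN NUM NUM STR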